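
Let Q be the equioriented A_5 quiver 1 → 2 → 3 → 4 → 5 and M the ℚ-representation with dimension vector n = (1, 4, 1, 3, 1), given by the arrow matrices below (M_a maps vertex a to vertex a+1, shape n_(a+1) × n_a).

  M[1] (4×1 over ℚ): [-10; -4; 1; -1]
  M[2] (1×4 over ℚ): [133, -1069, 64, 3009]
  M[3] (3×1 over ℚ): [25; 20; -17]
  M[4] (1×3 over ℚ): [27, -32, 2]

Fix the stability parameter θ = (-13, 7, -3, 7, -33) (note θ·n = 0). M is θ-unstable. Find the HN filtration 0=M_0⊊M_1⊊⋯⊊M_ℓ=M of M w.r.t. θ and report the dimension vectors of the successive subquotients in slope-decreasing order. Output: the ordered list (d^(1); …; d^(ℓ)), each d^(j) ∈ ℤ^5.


Barcode: M ≅ I[1,5], I[2,2]^3, I[4,4]^2. HN layers by μ_θ (3 steps, strictly decreasing):
  μ^(1)=7; μ^(2)=-11/2; μ^(3)=-13

((0, 3, 0, 2, 0); (0, 1, 1, 1, 1); (1, 0, 0, 0, 0))


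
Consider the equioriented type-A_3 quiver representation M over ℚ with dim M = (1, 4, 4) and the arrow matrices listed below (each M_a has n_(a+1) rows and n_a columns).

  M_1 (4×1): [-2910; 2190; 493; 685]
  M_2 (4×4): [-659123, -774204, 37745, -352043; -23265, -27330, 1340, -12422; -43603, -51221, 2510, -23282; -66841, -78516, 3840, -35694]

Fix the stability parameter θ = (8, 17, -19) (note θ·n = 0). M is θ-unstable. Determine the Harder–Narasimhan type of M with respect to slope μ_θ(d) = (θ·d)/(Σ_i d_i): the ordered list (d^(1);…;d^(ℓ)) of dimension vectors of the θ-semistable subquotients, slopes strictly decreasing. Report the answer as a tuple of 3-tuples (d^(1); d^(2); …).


Interval decomposition of M: I[1,2], I[2,3]^3, I[3,3].
HN type (ℓ=4): μ^(1)=17; μ^(2)=8; μ^(3)=-1; μ^(4)=-19

((0, 1, 0); (1, 0, 0); (0, 3, 3); (0, 0, 1))


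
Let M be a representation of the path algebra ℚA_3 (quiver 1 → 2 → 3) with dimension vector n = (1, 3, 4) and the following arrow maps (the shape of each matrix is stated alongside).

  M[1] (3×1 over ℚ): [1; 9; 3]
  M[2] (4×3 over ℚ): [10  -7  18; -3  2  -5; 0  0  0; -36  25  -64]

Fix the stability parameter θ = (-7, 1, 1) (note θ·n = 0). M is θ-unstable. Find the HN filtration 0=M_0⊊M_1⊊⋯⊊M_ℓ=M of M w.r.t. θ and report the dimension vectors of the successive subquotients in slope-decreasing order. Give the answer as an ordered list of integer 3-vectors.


Via rank(M_{q-1}∘⋯∘M_p): M ≅ I[1,3], I[2,2], I[2,3], I[3,3]^2.
μ_θ-semistable layers: μ^(1)=1; μ^(2)=-7

((0, 3, 4); (1, 0, 0))


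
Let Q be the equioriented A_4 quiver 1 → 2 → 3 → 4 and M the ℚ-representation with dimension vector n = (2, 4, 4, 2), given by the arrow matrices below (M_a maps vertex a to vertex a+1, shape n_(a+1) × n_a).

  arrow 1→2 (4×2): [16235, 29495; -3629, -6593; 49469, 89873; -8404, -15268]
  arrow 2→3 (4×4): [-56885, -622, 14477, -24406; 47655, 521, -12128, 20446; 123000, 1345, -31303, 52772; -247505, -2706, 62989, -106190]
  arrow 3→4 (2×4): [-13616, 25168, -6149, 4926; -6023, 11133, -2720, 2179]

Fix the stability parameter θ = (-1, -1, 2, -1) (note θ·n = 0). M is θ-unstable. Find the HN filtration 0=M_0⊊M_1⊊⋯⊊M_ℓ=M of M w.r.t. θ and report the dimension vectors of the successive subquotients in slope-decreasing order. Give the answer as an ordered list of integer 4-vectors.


Interval decomposition of M: I[1,1], I[1,2], I[2,2], I[2,4]^2, I[3,3]^2.
HN type (ℓ=3): μ^(1)=2; μ^(2)=1/2; μ^(3)=-1

((0, 0, 2, 0); (0, 0, 2, 2); (2, 4, 0, 0))


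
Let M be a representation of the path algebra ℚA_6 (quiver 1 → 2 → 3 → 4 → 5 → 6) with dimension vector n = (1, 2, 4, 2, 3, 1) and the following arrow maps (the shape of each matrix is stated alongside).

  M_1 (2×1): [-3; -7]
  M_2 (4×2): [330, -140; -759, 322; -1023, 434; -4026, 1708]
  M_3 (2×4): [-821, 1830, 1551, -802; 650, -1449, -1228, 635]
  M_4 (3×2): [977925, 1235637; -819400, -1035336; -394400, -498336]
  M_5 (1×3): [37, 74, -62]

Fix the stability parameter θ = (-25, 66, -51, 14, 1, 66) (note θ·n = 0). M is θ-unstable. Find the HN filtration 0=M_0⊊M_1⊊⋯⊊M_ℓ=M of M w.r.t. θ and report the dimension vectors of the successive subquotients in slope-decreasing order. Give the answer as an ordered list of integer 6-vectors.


Via rank(M_{q-1}∘⋯∘M_p): M ≅ I[1,4], I[2,2], I[3,3]^2, I[3,6], I[5,5]^2.
μ_θ-semistable layers: μ^(1)=66; μ^(2)=14; μ^(3)=15/2; μ^(4)=1; μ^(5)=-25; μ^(6)=-51

((0, 1, 0, 0, 0, 1); (0, 0, 0, 1, 0, 0); (0, 1, 1, 1, 1, 0); (0, 0, 0, 0, 2, 0); (1, 0, 0, 0, 0, 0); (0, 0, 3, 0, 0, 0))


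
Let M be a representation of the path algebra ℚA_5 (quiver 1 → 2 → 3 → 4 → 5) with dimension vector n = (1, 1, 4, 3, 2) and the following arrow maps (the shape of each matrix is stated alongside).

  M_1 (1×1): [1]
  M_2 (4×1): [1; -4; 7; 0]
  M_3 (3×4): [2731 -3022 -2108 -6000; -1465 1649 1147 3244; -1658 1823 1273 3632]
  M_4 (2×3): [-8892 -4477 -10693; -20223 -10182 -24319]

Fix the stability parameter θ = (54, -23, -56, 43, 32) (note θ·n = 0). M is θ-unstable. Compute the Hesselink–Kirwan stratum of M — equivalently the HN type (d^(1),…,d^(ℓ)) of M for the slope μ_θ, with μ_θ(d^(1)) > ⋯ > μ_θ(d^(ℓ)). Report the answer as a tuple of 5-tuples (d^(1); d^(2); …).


Interval decomposition of M: I[1,5], I[3,3], I[3,4], I[3,5].
HN type (ℓ=4): μ^(1)=43; μ^(2)=75/2; μ^(3)=-25/3; μ^(4)=-56

((0, 0, 0, 1, 0); (0, 0, 0, 2, 2); (1, 1, 1, 0, 0); (0, 0, 3, 0, 0))


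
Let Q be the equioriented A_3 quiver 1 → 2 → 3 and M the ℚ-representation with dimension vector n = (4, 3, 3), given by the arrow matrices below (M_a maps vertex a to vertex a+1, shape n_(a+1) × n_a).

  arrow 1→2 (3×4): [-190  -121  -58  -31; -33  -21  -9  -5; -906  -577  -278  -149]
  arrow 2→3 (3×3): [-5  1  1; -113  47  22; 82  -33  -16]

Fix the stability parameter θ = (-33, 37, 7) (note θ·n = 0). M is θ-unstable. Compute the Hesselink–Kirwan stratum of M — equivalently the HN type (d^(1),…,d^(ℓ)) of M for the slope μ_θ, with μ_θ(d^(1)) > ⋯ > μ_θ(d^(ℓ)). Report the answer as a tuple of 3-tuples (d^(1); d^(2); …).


Via rank(M_{q-1}∘⋯∘M_p): M ≅ I[1,1], I[1,3]^3.
μ_θ-semistable layers: μ^(1)=22; μ^(2)=-33

((0, 3, 3); (4, 0, 0))


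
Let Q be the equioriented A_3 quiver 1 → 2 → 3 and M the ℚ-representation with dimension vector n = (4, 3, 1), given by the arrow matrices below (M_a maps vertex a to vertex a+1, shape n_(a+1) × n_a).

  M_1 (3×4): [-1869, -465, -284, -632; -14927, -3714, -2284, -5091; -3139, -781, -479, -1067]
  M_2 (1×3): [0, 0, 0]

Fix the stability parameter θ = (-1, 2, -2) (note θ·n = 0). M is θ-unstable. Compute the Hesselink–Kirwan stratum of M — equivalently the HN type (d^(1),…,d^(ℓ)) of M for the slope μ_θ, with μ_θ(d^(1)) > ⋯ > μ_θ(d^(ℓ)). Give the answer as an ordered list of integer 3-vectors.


Interval decomposition of M: I[1,1], I[1,2]^3, I[3,3].
HN type (ℓ=3): μ^(1)=2; μ^(2)=-1; μ^(3)=-2

((0, 3, 0); (4, 0, 0); (0, 0, 1))


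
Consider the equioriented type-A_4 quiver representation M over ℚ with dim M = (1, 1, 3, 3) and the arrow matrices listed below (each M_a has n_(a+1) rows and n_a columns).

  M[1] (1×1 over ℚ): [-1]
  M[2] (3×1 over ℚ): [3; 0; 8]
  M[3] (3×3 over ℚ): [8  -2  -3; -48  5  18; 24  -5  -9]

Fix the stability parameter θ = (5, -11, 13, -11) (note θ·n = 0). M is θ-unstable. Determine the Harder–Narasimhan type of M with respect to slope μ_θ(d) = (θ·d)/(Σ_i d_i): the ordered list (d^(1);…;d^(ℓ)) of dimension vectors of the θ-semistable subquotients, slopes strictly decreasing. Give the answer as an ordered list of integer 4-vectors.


Barcode: M ≅ I[1,3], I[3,4]^2, I[4,4]. HN layers by μ_θ (4 steps, strictly decreasing):
  μ^(1)=13; μ^(2)=1; μ^(3)=-3; μ^(4)=-11

((0, 0, 1, 0); (0, 0, 2, 2); (1, 1, 0, 0); (0, 0, 0, 1))


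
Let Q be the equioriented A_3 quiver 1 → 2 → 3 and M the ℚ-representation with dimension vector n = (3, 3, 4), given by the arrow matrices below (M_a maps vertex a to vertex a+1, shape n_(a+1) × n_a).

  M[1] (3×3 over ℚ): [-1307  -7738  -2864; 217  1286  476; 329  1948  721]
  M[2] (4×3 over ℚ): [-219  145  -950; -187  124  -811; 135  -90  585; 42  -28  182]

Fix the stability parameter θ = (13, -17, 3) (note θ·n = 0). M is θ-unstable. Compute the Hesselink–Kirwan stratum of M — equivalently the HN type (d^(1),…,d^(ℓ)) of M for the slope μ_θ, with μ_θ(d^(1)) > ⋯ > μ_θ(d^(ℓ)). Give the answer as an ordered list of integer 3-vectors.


Barcode: M ≅ I[1,1], I[1,2], I[1,3], I[2,3], I[3,3]^2. HN layers by μ_θ (4 steps, strictly decreasing):
  μ^(1)=13; μ^(2)=3; μ^(3)=-2; μ^(4)=-17

((1, 0, 0); (0, 0, 4); (2, 2, 0); (0, 1, 0))


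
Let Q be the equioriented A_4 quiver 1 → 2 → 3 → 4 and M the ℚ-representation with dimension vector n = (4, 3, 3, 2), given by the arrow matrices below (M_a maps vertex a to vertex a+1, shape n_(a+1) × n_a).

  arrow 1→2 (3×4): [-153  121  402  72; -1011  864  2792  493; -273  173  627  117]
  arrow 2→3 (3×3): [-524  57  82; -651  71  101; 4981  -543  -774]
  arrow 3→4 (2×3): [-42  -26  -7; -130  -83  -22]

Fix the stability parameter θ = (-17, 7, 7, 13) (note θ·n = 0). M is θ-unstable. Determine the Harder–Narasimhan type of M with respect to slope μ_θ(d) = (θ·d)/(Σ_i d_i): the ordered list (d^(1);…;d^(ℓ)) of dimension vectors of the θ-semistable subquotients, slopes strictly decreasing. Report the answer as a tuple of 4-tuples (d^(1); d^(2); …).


Via rank(M_{q-1}∘⋯∘M_p): M ≅ I[1,1], I[1,3], I[1,4]^2.
μ_θ-semistable layers: μ^(1)=13; μ^(2)=7; μ^(3)=-17

((0, 0, 0, 2); (0, 3, 3, 0); (4, 0, 0, 0))


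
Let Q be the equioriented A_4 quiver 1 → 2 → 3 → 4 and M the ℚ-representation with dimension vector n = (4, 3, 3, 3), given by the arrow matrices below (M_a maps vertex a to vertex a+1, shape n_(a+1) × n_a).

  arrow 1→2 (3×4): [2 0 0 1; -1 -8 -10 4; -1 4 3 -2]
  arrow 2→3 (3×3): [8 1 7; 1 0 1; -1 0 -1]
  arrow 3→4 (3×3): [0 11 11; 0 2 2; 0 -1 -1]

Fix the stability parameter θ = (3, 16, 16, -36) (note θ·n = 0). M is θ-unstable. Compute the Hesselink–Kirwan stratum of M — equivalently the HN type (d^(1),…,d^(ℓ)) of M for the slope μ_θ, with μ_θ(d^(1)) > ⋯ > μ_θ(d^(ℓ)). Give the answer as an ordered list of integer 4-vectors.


Via rank(M_{q-1}∘⋯∘M_p): M ≅ I[1,1], I[1,2], I[1,3]^2, I[3,4], I[4,4]^2.
μ_θ-semistable layers: μ^(1)=16; μ^(2)=3; μ^(3)=-10; μ^(4)=-36

((0, 3, 2, 0); (4, 0, 0, 0); (0, 0, 1, 1); (0, 0, 0, 2))


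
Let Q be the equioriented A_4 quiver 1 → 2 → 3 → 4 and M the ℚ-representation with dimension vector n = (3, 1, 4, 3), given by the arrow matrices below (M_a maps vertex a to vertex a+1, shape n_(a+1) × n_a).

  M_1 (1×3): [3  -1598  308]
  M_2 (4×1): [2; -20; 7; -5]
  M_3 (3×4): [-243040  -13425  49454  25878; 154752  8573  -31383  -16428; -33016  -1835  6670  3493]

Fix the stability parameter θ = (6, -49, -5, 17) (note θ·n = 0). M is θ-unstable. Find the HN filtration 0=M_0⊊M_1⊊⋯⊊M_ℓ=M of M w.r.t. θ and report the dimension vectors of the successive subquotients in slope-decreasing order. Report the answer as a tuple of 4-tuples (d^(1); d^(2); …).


Via rank(M_{q-1}∘⋯∘M_p): M ≅ I[1,1]^2, I[1,4], I[3,3], I[3,4]^2.
μ_θ-semistable layers: μ^(1)=17; μ^(2)=6; μ^(3)=-5; μ^(4)=-43/2

((0, 0, 0, 3); (2, 0, 0, 0); (0, 0, 4, 0); (1, 1, 0, 0))


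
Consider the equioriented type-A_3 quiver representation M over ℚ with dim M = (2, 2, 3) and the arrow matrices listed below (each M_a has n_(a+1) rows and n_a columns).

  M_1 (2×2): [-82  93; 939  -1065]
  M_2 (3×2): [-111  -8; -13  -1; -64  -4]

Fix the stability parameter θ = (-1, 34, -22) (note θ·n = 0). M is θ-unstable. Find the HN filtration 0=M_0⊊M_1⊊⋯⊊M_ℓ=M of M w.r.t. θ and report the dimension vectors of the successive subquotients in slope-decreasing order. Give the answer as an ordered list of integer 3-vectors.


Barcode: M ≅ I[1,3]^2, I[3,3]. HN layers by μ_θ (3 steps, strictly decreasing):
  μ^(1)=6; μ^(2)=-1; μ^(3)=-22

((0, 2, 2); (2, 0, 0); (0, 0, 1))


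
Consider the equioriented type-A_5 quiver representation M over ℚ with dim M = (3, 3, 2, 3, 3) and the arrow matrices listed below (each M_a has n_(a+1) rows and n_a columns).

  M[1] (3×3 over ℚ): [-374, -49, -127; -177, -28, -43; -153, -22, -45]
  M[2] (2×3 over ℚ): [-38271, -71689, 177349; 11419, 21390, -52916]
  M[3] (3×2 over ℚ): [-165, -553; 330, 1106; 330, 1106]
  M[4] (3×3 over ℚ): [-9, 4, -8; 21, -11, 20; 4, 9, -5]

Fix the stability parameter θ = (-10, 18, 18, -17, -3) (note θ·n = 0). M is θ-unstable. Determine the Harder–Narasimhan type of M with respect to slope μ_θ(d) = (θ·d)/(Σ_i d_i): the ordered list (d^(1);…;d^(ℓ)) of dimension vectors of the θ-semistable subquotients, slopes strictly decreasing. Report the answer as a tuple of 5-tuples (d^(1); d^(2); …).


Via rank(M_{q-1}∘⋯∘M_p): M ≅ I[1,2], I[1,3], I[1,5], I[4,5]^2.
μ_θ-semistable layers: μ^(1)=18; μ^(2)=4; μ^(3)=-3; μ^(4)=-10; μ^(5)=-17

((0, 2, 1, 0, 0); (0, 1, 1, 1, 1); (0, 0, 0, 0, 2); (3, 0, 0, 0, 0); (0, 0, 0, 2, 0))


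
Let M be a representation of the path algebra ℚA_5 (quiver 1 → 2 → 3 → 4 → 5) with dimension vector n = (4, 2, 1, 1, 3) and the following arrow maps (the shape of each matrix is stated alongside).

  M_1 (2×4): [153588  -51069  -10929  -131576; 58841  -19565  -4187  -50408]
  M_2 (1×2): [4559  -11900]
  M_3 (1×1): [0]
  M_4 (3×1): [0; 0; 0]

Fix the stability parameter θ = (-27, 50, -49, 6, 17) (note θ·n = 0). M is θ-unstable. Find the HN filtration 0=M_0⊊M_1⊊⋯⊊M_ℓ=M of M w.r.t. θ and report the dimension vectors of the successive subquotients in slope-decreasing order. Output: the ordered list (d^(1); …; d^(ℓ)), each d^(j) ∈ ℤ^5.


Via rank(M_{q-1}∘⋯∘M_p): M ≅ I[1,1]^2, I[1,2], I[1,3], I[4,4], I[5,5]^3.
μ_θ-semistable layers: μ^(1)=50; μ^(2)=17; μ^(3)=6; μ^(4)=1/2; μ^(5)=-27

((0, 1, 0, 0, 0); (0, 0, 0, 0, 3); (0, 0, 0, 1, 0); (0, 1, 1, 0, 0); (4, 0, 0, 0, 0))


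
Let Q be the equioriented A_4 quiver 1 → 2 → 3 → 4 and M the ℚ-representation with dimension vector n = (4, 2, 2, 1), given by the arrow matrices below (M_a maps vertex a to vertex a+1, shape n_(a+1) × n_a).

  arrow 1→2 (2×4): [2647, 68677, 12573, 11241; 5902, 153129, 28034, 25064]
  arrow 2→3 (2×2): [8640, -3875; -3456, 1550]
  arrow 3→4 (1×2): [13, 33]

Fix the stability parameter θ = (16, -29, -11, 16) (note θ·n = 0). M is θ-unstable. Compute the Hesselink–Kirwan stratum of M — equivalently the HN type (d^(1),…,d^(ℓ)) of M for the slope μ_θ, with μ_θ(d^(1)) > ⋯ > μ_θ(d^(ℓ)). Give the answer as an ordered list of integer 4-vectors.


Via rank(M_{q-1}∘⋯∘M_p): M ≅ I[1,1]^2, I[1,2], I[1,4], I[3,3].
μ_θ-semistable layers: μ^(1)=16; μ^(2)=-13/2; μ^(3)=-8; μ^(4)=-11

((2, 0, 0, 1); (1, 1, 0, 0); (1, 1, 1, 0); (0, 0, 1, 0))


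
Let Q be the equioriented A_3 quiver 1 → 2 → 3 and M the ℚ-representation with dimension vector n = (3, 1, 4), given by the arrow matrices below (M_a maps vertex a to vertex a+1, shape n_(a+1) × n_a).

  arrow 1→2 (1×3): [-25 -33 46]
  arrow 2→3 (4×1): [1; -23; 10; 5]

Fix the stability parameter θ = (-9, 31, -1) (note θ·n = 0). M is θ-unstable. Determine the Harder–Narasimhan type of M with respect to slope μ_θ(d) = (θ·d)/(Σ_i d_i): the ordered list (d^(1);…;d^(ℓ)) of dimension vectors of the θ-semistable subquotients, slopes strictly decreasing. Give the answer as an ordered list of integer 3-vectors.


Via rank(M_{q-1}∘⋯∘M_p): M ≅ I[1,1]^2, I[1,3], I[3,3]^3.
μ_θ-semistable layers: μ^(1)=15; μ^(2)=-1; μ^(3)=-9

((0, 1, 1); (0, 0, 3); (3, 0, 0))


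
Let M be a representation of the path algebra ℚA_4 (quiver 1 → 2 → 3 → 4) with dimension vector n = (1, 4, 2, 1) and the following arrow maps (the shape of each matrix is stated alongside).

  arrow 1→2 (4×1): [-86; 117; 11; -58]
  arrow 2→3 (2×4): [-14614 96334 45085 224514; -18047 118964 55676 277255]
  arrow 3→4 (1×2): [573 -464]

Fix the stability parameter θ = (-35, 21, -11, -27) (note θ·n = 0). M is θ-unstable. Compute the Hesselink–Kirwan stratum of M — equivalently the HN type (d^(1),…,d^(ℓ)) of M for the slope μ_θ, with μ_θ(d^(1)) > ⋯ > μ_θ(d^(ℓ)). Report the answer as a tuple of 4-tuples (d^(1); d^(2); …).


Barcode: M ≅ I[1,4], I[2,2]^2, I[2,3]. HN layers by μ_θ (4 steps, strictly decreasing):
  μ^(1)=21; μ^(2)=5; μ^(3)=-17/3; μ^(4)=-35

((0, 2, 0, 0); (0, 1, 1, 0); (0, 1, 1, 1); (1, 0, 0, 0))


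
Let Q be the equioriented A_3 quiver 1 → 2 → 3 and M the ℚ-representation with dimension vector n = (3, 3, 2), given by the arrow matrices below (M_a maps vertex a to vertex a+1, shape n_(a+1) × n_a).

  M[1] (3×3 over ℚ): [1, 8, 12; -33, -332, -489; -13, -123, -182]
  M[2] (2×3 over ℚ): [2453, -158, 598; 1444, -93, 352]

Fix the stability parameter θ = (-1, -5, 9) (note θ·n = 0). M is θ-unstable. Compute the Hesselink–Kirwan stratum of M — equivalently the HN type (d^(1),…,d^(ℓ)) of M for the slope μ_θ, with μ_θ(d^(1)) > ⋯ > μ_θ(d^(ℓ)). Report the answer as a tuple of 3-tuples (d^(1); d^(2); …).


Via rank(M_{q-1}∘⋯∘M_p): M ≅ I[1,2], I[1,3]^2.
μ_θ-semistable layers: μ^(1)=9; μ^(2)=-3

((0, 0, 2); (3, 3, 0))


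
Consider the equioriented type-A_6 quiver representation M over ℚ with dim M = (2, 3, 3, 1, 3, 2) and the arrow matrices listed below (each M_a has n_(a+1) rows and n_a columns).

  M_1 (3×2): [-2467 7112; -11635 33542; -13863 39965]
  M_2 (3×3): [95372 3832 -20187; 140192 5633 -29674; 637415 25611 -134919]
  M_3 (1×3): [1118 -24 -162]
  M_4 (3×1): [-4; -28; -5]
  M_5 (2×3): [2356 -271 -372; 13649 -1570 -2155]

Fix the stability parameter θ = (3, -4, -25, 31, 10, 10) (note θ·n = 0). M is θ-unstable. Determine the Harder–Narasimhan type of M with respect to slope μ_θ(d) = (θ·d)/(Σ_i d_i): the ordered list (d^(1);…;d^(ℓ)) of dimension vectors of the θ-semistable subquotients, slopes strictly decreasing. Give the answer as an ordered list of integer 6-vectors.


Interval decomposition of M: I[1,3]^2, I[2,6], I[5,5], I[5,6].
HN type (ℓ=4): μ^(1)=17; μ^(2)=10; μ^(3)=-26/3; μ^(4)=-29/2

((0, 0, 0, 1, 1, 1); (0, 0, 0, 0, 2, 1); (2, 2, 2, 0, 0, 0); (0, 1, 1, 0, 0, 0))


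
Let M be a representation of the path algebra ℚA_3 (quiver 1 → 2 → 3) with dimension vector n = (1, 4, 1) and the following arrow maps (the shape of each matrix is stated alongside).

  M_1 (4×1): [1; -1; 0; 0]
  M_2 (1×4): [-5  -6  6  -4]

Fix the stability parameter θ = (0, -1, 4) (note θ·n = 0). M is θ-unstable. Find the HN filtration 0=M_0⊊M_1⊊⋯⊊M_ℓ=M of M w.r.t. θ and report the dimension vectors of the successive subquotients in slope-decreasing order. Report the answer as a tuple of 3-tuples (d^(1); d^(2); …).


Barcode: M ≅ I[1,3], I[2,2]^3. HN layers by μ_θ (3 steps, strictly decreasing):
  μ^(1)=4; μ^(2)=-1/2; μ^(3)=-1

((0, 0, 1); (1, 1, 0); (0, 3, 0))


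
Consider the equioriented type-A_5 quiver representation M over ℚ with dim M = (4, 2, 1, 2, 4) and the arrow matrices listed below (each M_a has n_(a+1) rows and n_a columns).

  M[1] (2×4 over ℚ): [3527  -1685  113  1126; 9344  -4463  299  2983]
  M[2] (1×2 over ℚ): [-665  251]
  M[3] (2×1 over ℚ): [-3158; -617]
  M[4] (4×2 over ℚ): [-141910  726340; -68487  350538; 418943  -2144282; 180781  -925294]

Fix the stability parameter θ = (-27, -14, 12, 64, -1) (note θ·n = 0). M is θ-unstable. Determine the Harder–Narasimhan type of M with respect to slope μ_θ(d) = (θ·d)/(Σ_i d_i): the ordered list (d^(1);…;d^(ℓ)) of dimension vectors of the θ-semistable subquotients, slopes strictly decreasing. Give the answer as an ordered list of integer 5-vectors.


Barcode: M ≅ I[1,1]^2, I[1,2], I[1,4], I[4,5], I[5,5]^3. HN layers by μ_θ (6 steps, strictly decreasing):
  μ^(1)=64; μ^(2)=63/2; μ^(3)=12; μ^(4)=-1; μ^(5)=-14; μ^(6)=-27

((0, 0, 0, 1, 0); (0, 0, 0, 1, 1); (0, 0, 1, 0, 0); (0, 0, 0, 0, 3); (0, 2, 0, 0, 0); (4, 0, 0, 0, 0))


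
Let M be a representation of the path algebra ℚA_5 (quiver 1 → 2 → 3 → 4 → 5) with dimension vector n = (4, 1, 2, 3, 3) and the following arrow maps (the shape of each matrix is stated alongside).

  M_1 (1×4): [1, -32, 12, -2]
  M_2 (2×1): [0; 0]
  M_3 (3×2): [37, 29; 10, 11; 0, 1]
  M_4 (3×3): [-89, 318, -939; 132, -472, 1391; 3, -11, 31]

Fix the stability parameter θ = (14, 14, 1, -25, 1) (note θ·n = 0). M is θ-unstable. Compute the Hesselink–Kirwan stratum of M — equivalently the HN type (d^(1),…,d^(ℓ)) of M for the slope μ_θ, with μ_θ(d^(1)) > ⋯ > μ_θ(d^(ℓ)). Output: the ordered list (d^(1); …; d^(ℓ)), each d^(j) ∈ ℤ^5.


Via rank(M_{q-1}∘⋯∘M_p): M ≅ I[1,1]^3, I[1,2], I[3,5]^2, I[4,5].
μ_θ-semistable layers: μ^(1)=14; μ^(2)=1; μ^(3)=-12; μ^(4)=-25

((4, 1, 0, 0, 0); (0, 0, 0, 0, 3); (0, 0, 2, 2, 0); (0, 0, 0, 1, 0))


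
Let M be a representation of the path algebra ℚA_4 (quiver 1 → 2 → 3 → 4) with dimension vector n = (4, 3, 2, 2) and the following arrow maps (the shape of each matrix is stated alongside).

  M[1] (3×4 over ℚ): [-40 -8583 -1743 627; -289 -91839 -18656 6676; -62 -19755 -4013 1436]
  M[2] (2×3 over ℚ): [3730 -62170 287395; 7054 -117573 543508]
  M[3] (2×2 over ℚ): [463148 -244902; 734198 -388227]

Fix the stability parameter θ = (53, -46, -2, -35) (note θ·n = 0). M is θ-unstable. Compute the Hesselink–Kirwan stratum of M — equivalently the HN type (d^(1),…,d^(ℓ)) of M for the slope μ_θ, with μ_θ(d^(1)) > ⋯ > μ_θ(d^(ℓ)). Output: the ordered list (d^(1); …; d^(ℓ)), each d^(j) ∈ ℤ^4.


Barcode: M ≅ I[1,1], I[1,2], I[1,3], I[1,4], I[4,4]. HN layers by μ_θ (5 steps, strictly decreasing):
  μ^(1)=53; μ^(2)=7/2; μ^(3)=5/3; μ^(4)=-15/2; μ^(5)=-35

((1, 0, 0, 0); (1, 1, 0, 0); (1, 1, 1, 0); (1, 1, 1, 1); (0, 0, 0, 1))


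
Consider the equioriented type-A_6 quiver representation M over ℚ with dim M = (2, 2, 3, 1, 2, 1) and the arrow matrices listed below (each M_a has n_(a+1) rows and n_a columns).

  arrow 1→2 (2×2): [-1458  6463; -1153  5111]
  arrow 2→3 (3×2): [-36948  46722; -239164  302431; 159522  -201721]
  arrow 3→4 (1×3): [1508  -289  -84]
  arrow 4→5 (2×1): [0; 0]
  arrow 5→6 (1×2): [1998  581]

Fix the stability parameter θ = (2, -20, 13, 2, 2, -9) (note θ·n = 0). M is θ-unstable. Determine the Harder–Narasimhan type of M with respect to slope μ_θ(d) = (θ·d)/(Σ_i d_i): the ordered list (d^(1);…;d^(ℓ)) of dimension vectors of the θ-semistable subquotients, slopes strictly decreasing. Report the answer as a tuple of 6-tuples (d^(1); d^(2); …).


Barcode: M ≅ I[1,3], I[1,4], I[3,3], I[5,5], I[5,6]. HN layers by μ_θ (5 steps, strictly decreasing):
  μ^(1)=13; μ^(2)=15/2; μ^(3)=2; μ^(4)=-7/2; μ^(5)=-9

((0, 0, 2, 0, 0, 0); (0, 0, 1, 1, 0, 0); (0, 0, 0, 0, 1, 0); (0, 0, 0, 0, 1, 1); (2, 2, 0, 0, 0, 0))


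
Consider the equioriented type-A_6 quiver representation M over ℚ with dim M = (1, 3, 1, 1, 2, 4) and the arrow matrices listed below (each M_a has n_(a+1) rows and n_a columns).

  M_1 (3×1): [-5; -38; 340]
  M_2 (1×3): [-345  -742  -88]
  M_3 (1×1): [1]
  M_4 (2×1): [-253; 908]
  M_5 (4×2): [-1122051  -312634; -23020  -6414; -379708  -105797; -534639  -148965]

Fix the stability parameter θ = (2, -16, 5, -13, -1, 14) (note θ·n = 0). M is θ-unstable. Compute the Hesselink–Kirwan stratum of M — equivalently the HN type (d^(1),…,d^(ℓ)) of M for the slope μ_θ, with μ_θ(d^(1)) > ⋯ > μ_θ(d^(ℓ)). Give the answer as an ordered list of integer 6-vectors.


Via rank(M_{q-1}∘⋯∘M_p): M ≅ I[1,6], I[2,2]^2, I[5,6], I[6,6]^2.
μ_θ-semistable layers: μ^(1)=14; μ^(2)=-1; μ^(3)=-4; μ^(4)=-7; μ^(5)=-16

((0, 0, 0, 0, 0, 4); (0, 0, 0, 0, 2, 0); (0, 0, 1, 1, 0, 0); (1, 1, 0, 0, 0, 0); (0, 2, 0, 0, 0, 0))


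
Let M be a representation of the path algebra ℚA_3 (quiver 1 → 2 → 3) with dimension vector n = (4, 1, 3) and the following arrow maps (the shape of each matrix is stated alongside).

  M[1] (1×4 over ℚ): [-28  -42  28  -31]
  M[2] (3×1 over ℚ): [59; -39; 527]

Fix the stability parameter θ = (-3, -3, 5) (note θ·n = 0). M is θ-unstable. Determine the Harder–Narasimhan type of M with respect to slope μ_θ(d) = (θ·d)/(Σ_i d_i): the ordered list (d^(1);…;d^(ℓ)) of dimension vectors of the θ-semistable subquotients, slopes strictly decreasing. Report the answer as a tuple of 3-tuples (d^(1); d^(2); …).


Barcode: M ≅ I[1,1]^3, I[1,3], I[3,3]^2. HN layers by μ_θ (2 steps, strictly decreasing):
  μ^(1)=5; μ^(2)=-3

((0, 0, 3); (4, 1, 0))


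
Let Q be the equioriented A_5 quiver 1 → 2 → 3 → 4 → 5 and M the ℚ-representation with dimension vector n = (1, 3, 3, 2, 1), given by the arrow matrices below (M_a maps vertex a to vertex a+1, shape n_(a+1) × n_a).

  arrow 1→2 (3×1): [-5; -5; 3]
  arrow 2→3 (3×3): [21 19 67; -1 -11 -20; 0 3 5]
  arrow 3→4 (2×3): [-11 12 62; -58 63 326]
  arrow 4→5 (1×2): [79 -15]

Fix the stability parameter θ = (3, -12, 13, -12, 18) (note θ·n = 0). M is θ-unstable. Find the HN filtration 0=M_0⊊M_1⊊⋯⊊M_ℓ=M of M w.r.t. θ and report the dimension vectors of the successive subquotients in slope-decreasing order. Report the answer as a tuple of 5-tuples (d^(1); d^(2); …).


Via rank(M_{q-1}∘⋯∘M_p): M ≅ I[1,5], I[2,3], I[2,4].
μ_θ-semistable layers: μ^(1)=18; μ^(2)=13; μ^(3)=1/2; μ^(4)=-9/2; μ^(5)=-12

((0, 0, 0, 0, 1); (0, 0, 1, 0, 0); (0, 0, 2, 2, 0); (1, 1, 0, 0, 0); (0, 2, 0, 0, 0))


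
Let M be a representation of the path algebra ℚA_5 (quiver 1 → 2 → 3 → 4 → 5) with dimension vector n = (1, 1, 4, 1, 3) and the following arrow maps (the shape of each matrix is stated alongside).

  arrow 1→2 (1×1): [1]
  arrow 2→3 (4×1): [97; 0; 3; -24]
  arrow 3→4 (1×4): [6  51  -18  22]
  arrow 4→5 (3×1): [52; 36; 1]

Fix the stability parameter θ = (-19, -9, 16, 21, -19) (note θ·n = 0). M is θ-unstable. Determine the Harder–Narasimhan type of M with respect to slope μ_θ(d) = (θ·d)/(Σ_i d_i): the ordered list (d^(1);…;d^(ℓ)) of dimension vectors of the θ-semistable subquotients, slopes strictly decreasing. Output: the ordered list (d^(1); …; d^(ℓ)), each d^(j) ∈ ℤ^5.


Via rank(M_{q-1}∘⋯∘M_p): M ≅ I[1,3], I[3,3]^2, I[3,5], I[5,5]^2.
μ_θ-semistable layers: μ^(1)=16; μ^(2)=6; μ^(3)=-9; μ^(4)=-19

((0, 0, 3, 0, 0); (0, 0, 1, 1, 1); (0, 1, 0, 0, 0); (1, 0, 0, 0, 2))


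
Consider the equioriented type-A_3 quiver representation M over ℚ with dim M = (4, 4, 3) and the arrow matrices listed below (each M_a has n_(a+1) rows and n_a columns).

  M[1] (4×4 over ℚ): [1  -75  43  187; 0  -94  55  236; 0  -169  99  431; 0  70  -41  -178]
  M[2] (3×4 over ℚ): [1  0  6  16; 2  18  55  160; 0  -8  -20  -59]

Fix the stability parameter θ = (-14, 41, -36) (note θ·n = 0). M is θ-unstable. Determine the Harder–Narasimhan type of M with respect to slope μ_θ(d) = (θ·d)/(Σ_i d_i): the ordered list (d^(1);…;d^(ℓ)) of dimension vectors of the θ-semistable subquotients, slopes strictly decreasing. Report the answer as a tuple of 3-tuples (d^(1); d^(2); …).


Barcode: M ≅ I[1,2], I[1,3]^3. HN layers by μ_θ (3 steps, strictly decreasing):
  μ^(1)=41; μ^(2)=5/2; μ^(3)=-14

((0, 1, 0); (0, 3, 3); (4, 0, 0))


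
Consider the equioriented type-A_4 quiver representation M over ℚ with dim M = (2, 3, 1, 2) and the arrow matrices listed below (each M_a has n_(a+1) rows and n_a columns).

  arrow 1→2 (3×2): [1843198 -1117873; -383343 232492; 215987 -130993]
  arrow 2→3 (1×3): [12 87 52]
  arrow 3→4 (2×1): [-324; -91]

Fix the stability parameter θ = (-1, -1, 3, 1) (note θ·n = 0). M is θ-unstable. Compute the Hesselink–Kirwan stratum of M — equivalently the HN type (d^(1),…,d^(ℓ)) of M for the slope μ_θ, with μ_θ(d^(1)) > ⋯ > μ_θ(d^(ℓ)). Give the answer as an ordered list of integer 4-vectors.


Interval decomposition of M: I[1,2], I[1,4], I[2,2], I[4,4].
HN type (ℓ=3): μ^(1)=2; μ^(2)=1; μ^(3)=-1

((0, 0, 1, 1); (0, 0, 0, 1); (2, 3, 0, 0))


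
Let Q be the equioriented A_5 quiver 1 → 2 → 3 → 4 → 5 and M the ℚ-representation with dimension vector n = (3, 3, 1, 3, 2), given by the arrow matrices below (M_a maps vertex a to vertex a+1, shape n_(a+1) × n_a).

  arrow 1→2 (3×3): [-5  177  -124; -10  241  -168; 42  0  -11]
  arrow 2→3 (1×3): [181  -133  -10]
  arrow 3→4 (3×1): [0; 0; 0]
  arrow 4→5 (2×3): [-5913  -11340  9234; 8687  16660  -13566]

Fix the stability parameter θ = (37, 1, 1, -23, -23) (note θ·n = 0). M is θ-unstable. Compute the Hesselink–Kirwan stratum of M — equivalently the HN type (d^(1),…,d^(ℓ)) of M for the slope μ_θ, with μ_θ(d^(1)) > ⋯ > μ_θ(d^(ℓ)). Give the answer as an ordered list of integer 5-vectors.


Via rank(M_{q-1}∘⋯∘M_p): M ≅ I[1,2]^2, I[1,3], I[4,4]^2, I[4,5], I[5,5].
μ_θ-semistable layers: μ^(1)=19; μ^(2)=13; μ^(3)=-23

((2, 2, 0, 0, 0); (1, 1, 1, 0, 0); (0, 0, 0, 3, 2))


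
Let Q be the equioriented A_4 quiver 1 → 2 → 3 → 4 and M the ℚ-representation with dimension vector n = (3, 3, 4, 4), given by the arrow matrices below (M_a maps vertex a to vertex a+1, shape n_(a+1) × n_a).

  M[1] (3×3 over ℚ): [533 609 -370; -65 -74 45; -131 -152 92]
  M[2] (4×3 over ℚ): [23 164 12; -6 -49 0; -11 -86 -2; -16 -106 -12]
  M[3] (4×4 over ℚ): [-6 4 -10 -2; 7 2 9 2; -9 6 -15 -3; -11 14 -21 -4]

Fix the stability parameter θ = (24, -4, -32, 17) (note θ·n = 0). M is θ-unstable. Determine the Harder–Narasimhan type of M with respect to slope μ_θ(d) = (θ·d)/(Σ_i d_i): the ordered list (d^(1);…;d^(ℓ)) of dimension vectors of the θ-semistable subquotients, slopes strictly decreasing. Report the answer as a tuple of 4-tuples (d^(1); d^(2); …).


Via rank(M_{q-1}∘⋯∘M_p): M ≅ I[1,3], I[1,4]^2, I[3,3], I[4,4]^2.
μ_θ-semistable layers: μ^(1)=17; μ^(2)=-4; μ^(3)=-32

((0, 0, 0, 4); (3, 3, 3, 0); (0, 0, 1, 0))


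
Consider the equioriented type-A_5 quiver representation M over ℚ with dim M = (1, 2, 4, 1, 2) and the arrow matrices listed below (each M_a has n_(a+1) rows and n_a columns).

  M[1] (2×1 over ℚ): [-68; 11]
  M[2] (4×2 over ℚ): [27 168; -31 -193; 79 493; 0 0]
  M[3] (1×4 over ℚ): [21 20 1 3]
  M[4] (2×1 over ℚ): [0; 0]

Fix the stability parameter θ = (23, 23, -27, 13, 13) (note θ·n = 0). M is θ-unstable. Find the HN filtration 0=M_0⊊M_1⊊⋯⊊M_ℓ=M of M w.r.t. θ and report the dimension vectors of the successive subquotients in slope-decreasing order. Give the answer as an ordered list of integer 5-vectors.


Via rank(M_{q-1}∘⋯∘M_p): M ≅ I[1,4], I[2,3], I[3,3]^2, I[5,5]^2.
μ_θ-semistable layers: μ^(1)=13; μ^(2)=19/3; μ^(3)=-2; μ^(4)=-27

((0, 0, 0, 1, 2); (1, 1, 1, 0, 0); (0, 1, 1, 0, 0); (0, 0, 2, 0, 0))


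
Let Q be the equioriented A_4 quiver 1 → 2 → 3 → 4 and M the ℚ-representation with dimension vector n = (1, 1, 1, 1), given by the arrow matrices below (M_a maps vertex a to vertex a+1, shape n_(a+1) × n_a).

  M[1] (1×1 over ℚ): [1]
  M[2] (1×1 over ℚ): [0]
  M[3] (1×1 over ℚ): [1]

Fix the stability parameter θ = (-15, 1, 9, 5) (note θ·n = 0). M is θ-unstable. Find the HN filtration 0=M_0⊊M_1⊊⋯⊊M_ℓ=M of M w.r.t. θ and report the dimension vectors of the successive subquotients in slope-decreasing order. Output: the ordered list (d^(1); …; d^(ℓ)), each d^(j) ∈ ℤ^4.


Barcode: M ≅ I[1,2], I[3,4]. HN layers by μ_θ (3 steps, strictly decreasing):
  μ^(1)=7; μ^(2)=1; μ^(3)=-15

((0, 0, 1, 1); (0, 1, 0, 0); (1, 0, 0, 0))


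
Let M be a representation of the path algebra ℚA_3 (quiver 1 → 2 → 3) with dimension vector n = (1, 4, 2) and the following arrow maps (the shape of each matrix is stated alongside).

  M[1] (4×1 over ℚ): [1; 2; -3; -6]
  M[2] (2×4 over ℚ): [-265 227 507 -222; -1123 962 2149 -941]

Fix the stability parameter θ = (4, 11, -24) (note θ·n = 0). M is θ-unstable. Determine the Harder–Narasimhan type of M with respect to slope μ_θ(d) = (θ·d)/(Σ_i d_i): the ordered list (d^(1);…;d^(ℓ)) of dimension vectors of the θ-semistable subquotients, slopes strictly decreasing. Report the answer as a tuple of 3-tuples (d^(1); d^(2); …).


Interval decomposition of M: I[1,2], I[2,2], I[2,3]^2.
HN type (ℓ=3): μ^(1)=11; μ^(2)=4; μ^(3)=-13/2

((0, 2, 0); (1, 0, 0); (0, 2, 2))


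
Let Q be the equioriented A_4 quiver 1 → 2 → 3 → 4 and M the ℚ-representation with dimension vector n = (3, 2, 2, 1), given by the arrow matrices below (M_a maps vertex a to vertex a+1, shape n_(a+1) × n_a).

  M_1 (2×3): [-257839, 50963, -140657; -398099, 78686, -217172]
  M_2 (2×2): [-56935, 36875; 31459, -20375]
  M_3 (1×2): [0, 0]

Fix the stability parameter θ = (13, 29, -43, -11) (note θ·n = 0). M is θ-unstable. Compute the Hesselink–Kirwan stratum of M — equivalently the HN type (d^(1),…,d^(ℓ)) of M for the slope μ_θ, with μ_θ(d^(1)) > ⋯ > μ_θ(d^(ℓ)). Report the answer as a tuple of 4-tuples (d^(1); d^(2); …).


Barcode: M ≅ I[1,1], I[1,2], I[1,3], I[3,3], I[4,4]. HN layers by μ_θ (5 steps, strictly decreasing):
  μ^(1)=29; μ^(2)=13; μ^(3)=-1/3; μ^(4)=-11; μ^(5)=-43

((0, 1, 0, 0); (2, 0, 0, 0); (1, 1, 1, 0); (0, 0, 0, 1); (0, 0, 1, 0))


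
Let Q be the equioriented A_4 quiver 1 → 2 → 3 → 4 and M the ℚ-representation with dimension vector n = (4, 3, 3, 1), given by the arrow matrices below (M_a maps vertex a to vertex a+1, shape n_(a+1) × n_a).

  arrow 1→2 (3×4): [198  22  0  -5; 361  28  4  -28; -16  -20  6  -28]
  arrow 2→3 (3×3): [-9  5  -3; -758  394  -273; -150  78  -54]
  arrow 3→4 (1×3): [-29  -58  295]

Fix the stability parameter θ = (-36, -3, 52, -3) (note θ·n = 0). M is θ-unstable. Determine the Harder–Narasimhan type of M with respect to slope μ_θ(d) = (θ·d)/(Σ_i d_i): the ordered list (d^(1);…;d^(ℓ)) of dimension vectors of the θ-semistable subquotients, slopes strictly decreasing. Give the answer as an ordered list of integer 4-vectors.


Barcode: M ≅ I[1,1], I[1,2], I[1,3], I[1,4], I[3,3]. HN layers by μ_θ (4 steps, strictly decreasing):
  μ^(1)=52; μ^(2)=49/2; μ^(3)=-3; μ^(4)=-36

((0, 0, 2, 0); (0, 0, 1, 1); (0, 3, 0, 0); (4, 0, 0, 0))


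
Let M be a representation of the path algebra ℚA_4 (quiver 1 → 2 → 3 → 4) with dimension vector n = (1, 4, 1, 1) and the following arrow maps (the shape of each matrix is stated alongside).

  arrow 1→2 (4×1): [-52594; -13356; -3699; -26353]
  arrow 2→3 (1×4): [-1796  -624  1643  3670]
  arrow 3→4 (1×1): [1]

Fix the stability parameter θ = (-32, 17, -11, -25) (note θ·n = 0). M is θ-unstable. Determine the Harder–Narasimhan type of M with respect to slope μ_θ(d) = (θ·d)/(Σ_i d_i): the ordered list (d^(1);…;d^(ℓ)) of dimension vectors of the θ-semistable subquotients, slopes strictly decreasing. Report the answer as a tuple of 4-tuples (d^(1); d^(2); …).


Barcode: M ≅ I[1,4], I[2,2]^3. HN layers by μ_θ (3 steps, strictly decreasing):
  μ^(1)=17; μ^(2)=-19/3; μ^(3)=-32

((0, 3, 0, 0); (0, 1, 1, 1); (1, 0, 0, 0))


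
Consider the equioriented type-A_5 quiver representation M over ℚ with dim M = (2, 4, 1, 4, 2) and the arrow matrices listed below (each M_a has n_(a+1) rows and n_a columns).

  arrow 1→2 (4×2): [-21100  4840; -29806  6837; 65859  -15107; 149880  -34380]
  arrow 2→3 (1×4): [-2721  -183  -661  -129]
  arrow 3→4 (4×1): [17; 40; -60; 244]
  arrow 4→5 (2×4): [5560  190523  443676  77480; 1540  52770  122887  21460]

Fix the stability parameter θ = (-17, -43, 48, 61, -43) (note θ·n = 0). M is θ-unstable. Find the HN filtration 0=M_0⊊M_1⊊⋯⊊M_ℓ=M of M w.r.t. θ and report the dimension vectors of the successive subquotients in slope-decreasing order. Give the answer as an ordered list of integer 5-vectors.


Via rank(M_{q-1}∘⋯∘M_p): M ≅ I[1,2], I[1,4], I[2,2]^2, I[4,4], I[4,5]^2.
μ_θ-semistable layers: μ^(1)=61; μ^(2)=48; μ^(3)=9; μ^(4)=-30; μ^(5)=-43

((0, 0, 0, 2, 0); (0, 0, 1, 0, 0); (0, 0, 0, 2, 2); (2, 2, 0, 0, 0); (0, 2, 0, 0, 0))


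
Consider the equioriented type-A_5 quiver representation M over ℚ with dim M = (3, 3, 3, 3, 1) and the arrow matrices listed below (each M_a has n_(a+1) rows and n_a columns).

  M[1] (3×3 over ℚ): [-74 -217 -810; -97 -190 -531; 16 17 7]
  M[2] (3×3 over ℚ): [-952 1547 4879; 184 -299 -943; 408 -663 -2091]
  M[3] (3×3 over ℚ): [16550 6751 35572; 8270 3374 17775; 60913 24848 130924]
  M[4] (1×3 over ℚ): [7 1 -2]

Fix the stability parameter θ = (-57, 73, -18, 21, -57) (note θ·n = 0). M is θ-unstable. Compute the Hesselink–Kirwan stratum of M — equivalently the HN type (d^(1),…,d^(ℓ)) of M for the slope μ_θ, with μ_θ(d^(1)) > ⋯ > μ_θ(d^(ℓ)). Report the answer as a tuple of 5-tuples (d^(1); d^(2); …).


Barcode: M ≅ I[1,2]^2, I[1,4], I[3,4], I[3,5]. HN layers by μ_θ (5 steps, strictly decreasing):
  μ^(1)=73; μ^(2)=76/3; μ^(3)=21; μ^(4)=-18; μ^(5)=-57

((0, 2, 0, 0, 0); (0, 1, 1, 1, 0); (0, 0, 0, 1, 0); (0, 0, 2, 1, 1); (3, 0, 0, 0, 0))


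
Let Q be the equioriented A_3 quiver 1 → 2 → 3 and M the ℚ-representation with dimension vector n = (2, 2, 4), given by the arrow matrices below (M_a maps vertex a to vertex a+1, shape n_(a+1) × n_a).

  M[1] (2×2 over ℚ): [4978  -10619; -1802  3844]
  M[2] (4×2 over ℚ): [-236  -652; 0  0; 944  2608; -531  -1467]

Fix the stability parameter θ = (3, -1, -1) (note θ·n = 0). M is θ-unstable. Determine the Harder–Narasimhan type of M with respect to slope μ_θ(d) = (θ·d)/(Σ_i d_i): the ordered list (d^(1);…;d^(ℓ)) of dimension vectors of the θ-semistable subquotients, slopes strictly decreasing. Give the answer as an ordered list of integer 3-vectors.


Barcode: M ≅ I[1,2], I[1,3], I[3,3]^3. HN layers by μ_θ (3 steps, strictly decreasing):
  μ^(1)=1; μ^(2)=1/3; μ^(3)=-1

((1, 1, 0); (1, 1, 1); (0, 0, 3))


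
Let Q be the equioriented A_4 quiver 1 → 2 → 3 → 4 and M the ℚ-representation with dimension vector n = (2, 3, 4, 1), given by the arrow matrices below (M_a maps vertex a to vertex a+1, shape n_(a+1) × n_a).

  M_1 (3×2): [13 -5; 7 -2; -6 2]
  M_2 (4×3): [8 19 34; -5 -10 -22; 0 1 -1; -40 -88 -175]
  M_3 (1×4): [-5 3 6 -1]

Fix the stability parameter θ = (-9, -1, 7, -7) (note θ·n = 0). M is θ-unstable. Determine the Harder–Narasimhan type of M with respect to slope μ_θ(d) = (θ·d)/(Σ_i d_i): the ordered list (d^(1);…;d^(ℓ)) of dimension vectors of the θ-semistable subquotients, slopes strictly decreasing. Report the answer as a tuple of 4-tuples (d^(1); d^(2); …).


Via rank(M_{q-1}∘⋯∘M_p): M ≅ I[1,3], I[1,4], I[2,3], I[3,3].
μ_θ-semistable layers: μ^(1)=7; μ^(2)=0; μ^(3)=-1; μ^(4)=-9

((0, 0, 3, 0); (0, 0, 1, 1); (0, 3, 0, 0); (2, 0, 0, 0))


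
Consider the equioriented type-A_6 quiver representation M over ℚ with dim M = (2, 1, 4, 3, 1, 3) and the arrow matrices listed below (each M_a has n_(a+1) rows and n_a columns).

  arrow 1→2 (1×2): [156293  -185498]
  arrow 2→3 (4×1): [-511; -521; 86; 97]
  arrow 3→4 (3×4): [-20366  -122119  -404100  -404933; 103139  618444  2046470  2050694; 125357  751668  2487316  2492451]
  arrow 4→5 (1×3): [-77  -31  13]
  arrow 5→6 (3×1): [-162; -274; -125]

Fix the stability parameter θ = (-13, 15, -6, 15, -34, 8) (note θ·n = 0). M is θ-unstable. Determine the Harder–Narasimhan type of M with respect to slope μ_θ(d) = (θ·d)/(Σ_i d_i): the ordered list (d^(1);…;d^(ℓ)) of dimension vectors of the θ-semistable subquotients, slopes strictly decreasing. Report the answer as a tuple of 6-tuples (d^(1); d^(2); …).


Via rank(M_{q-1}∘⋯∘M_p): M ≅ I[1,1], I[1,6], I[3,3], I[3,4]^2, I[6,6]^2.
μ_θ-semistable layers: μ^(1)=15; μ^(2)=8; μ^(3)=-5/2; μ^(4)=-6; μ^(5)=-13

((0, 0, 0, 2, 0, 0); (0, 0, 0, 0, 0, 3); (0, 1, 1, 1, 1, 0); (0, 0, 3, 0, 0, 0); (2, 0, 0, 0, 0, 0))
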